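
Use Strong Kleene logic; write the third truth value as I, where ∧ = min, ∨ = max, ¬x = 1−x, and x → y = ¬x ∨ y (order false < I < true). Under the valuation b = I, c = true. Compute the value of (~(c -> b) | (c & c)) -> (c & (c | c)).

true

c -> b = true -> I = I  [~true | I]
~(c -> b) = ~I = I
c & c = true & true = true
~(c -> b) | (c & c) = I | true = true
c | c = true | true = true
c & (c | c) = true & true = true
(~(c -> b) | (c & c)) -> (c & (c | c)) = true -> true = true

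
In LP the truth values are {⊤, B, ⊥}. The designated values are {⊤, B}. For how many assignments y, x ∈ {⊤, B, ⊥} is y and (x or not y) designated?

Of the 9 assignments, 5 give a value in {⊤, B}.

5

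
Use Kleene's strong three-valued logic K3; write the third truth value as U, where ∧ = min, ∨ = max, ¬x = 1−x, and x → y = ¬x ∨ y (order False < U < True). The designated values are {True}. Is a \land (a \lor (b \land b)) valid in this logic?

Countermodel: a=U, b=True gives U, which is not designated.

No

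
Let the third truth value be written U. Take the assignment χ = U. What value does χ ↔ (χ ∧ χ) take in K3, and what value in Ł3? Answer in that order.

In K3: χ ∧ χ = U ∧ U = U
χ ↔ (χ ∧ χ) = U ↔ U = U
In Ł3: χ ∧ χ = U ∧ U = U
χ ↔ (χ ∧ χ) = U ↔ U = T  [1 − |½−½|]
They differ because K3 and Ł3 treat U differently under implication.

U; T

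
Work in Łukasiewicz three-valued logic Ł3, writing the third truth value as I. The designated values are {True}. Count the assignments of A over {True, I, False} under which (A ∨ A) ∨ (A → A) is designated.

A=True: True ✓
A=I: True ✓
A=False: True ✓

3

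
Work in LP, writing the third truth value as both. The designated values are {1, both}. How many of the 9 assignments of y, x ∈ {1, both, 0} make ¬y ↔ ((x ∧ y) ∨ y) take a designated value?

Designated under: (y=both, x=1); (y=both, x=both); (y=both, x=0).

3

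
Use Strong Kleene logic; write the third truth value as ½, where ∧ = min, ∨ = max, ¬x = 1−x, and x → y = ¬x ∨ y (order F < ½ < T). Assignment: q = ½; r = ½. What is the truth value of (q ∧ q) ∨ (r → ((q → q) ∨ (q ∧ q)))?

½

q ∧ q = ½ ∧ ½ = ½
q → q = ½ → ½ = ½  [¬½ ∨ ½]
q ∧ q = ½ ∧ ½ = ½
(q → q) ∨ (q ∧ q) = ½ ∨ ½ = ½
r → ((q → q) ∨ (q ∧ q)) = ½ → ½ = ½
(q ∧ q) ∨ (r → ((q → q) ∨ (q ∧ q))) = ½ ∨ ½ = ½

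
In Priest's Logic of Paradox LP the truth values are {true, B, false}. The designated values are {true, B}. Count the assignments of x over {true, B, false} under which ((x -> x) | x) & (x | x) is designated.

2

x=true: true ✓
x=B: B ✓
x=false: false ·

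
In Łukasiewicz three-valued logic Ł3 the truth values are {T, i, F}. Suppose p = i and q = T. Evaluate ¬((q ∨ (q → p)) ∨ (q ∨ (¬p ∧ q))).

q → p = T → i = i  [min(1, 1−1+½)]
q ∨ (q → p) = T ∨ i = T
¬p = ¬i = i
¬p ∧ q = i ∧ T = i
q ∨ (¬p ∧ q) = T ∨ i = T
(q ∨ (q → p)) ∨ (q ∨ (¬p ∧ q)) = T ∨ T = T
¬((q ∨ (q → p)) ∨ (q ∨ (¬p ∧ q))) = ¬T = F

F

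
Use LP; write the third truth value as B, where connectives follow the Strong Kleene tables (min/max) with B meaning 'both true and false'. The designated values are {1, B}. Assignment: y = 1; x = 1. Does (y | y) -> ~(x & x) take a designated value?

No

y | y = 1 | 1 = 1
x & x = 1 & 1 = 1
~(x & x) = ~1 = 0
(y | y) -> ~(x & x) = 1 -> 0 = 0
0 ∉ {1, B}.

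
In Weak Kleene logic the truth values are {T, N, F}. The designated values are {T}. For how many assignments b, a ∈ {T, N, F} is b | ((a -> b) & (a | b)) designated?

Designated under: (b=T, a=T); (b=T, a=F).

2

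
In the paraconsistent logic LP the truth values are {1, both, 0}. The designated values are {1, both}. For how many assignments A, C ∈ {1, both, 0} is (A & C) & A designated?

Designated under: (A=1, C=1); (A=1, C=both); (A=both, C=1); (A=both, C=both).

4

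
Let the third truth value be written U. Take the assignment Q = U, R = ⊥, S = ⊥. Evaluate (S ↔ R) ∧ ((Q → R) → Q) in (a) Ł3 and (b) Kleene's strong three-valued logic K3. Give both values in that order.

⊤; U

In Ł3: S ↔ R = ⊥ ↔ ⊥ = ⊤
Q → R = U → ⊥ = U
(Q → R) → Q = U → U = ⊤
(S ↔ R) ∧ ((Q → R) → Q) = ⊤ ∧ ⊤ = ⊤
In Kleene's strong three-valued logic K3: S ↔ R = ⊥ ↔ ⊥ = ⊤
Q → R = U → ⊥ = U  [¬U ∨ ⊥]
(Q → R) → Q = U → U = U
(S ↔ R) ∧ ((Q → R) → Q) = ⊤ ∧ U = U
They differ because Ł3 and Kleene's strong three-valued logic K3 treat U differently under implication.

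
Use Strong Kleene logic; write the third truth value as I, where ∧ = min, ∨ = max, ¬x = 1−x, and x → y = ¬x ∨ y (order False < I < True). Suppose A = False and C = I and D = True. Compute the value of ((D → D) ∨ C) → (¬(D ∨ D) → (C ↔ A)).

True

D → D = True → True = True
(D → D) ∨ C = True ∨ I = True
D ∨ D = True ∨ True = True
¬(D ∨ D) = ¬True = False
C ↔ A = I ↔ False = I
¬(D ∨ D) → (C ↔ A) = False → I = True  [¬False ∨ I]
((D → D) ∨ C) → (¬(D ∨ D) → (C ↔ A)) = True → True = True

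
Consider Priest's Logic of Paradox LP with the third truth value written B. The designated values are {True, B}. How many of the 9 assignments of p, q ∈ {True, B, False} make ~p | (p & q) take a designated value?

Of the 9 assignments, 8 give a value in {True, B}.

8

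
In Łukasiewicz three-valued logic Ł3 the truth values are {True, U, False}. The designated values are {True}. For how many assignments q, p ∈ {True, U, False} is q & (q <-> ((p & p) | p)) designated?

Designated under: (q=True, p=True).

1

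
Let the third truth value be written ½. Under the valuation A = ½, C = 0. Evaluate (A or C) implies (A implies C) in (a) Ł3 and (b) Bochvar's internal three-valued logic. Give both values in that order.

In Ł3: A or C = ½ or 0 = ½
A implies C = ½ implies 0 = ½  [min(1, 1−½+0)]
(A or C) implies (A implies C) = ½ implies ½ = 1
In Bochvar's internal three-valued logic: A or C = ½ or 0 = ½
A implies C = ½ implies 0 = ½  [any arg is the third value ⇒ result is the third value]
(A or C) implies (A implies C) = ½ implies ½ = ½
They differ because Ł3 and Bochvar's internal three-valued logic treat ½ differently under the binary connectives.

1; ½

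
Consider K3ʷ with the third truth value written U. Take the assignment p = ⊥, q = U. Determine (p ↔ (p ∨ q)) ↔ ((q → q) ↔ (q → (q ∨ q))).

U

p ∨ q = ⊥ ∨ U = U
p ↔ (p ∨ q) = ⊥ ↔ U = U
q → q = U → U = U
q ∨ q = U ∨ U = U
q → (q ∨ q) = U → U = U
(q → q) ↔ (q → (q ∨ q)) = U ↔ U = U
(p ↔ (p ∨ q)) ↔ ((q → q) ↔ (q → (q ∨ q))) = U ↔ U = U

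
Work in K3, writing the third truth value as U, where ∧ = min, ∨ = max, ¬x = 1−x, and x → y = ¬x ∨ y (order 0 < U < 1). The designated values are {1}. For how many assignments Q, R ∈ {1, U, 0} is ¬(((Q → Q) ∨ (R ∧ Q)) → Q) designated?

3

Designated under: (Q=0, R=1); (Q=0, R=U); (Q=0, R=0).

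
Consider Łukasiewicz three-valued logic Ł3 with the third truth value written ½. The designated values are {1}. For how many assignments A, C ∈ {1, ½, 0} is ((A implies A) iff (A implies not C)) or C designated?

Of the 9 assignments, 8 give a value in {1}.

8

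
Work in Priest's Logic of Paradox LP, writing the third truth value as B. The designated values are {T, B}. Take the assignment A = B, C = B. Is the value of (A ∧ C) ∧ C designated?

Yes

A ∧ C = B ∧ B = B
(A ∧ C) ∧ C = B ∧ B = B
B ∈ {T, B}.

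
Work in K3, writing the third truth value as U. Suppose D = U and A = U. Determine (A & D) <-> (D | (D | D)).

A & D = U & U = U
D | D = U | U = U
D | (D | D) = U | U = U
(A & D) <-> (D | (D | D)) = U <-> U = U

U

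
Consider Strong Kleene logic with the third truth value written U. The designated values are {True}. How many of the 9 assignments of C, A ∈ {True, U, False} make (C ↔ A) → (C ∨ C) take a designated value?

Designated under: (C=True, A=True); (C=True, A=U); (C=True, A=False); (C=False, A=True).

4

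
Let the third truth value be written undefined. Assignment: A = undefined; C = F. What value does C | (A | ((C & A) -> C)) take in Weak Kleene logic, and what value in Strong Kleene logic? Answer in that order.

In Weak Kleene logic: C & A = F & undefined = undefined
(C & A) -> C = undefined -> F = undefined  [any arg is the third value ⇒ result is the third value]
A | ((C & A) -> C) = undefined | undefined = undefined
C | (A | ((C & A) -> C)) = F | undefined = undefined
In Strong Kleene logic: C & A = F & undefined = F
(C & A) -> C = F -> F = T
A | ((C & A) -> C) = undefined | T = T
C | (A | ((C & A) -> C)) = F | T = T
They differ because Weak Kleene logic and Strong Kleene logic treat undefined differently under the binary connectives.

undefined; T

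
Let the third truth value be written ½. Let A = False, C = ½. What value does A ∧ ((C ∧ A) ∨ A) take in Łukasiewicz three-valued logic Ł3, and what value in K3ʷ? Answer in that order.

In Łukasiewicz three-valued logic Ł3: C ∧ A = ½ ∧ False = False
(C ∧ A) ∨ A = False ∨ False = False
A ∧ ((C ∧ A) ∨ A) = False ∧ False = False
In K3ʷ: C ∧ A = ½ ∧ False = ½
(C ∧ A) ∨ A = ½ ∨ False = ½
A ∧ ((C ∧ A) ∨ A) = False ∧ ½ = ½
They differ because Łukasiewicz three-valued logic Ł3 and K3ʷ treat ½ differently under the binary connectives.

False; ½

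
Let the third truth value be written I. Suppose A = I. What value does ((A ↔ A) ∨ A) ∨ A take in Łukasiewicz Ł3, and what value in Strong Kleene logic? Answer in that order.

True; I

In Łukasiewicz Ł3: A ↔ A = I ↔ I = True
(A ↔ A) ∨ A = True ∨ I = True
((A ↔ A) ∨ A) ∨ A = True ∨ I = True
In Strong Kleene logic: A ↔ A = I ↔ I = I
(A ↔ A) ∨ A = I ∨ I = I
((A ↔ A) ∨ A) ∨ A = I ∨ I = I
They differ because Łukasiewicz Ł3 and Strong Kleene logic treat I differently under implication.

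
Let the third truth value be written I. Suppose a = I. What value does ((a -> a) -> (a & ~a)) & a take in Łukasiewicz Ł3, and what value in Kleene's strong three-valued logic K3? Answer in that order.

I; I

In Łukasiewicz Ł3: a -> a = I -> I = ⊤
~a = ~I = I
a & ~a = I & I = I
(a -> a) -> (a & ~a) = ⊤ -> I = I
((a -> a) -> (a & ~a)) & a = I & I = I
In Kleene's strong three-valued logic K3: a -> a = I -> I = I  [~I | I]
~a = ~I = I
a & ~a = I & I = I
(a -> a) -> (a & ~a) = I -> I = I
((a -> a) -> (a & ~a)) & a = I & I = I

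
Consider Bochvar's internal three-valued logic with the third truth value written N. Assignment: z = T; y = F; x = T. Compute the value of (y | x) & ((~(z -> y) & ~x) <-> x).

y | x = F | T = T
z -> y = T -> F = F
~(z -> y) = ~F = T
~x = ~T = F
~(z -> y) & ~x = T & F = F
(~(z -> y) & ~x) <-> x = F <-> T = F
(y | x) & ((~(z -> y) & ~x) <-> x) = T & F = F

F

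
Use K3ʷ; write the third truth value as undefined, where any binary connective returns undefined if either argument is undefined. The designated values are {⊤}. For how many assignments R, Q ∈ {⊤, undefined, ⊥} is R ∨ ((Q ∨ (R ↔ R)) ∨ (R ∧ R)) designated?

Designated under: (R=⊤, Q=⊤); (R=⊤, Q=⊥); (R=⊥, Q=⊤); (R=⊥, Q=⊥).

4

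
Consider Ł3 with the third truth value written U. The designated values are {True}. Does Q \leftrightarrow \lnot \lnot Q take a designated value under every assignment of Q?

Every assignment of Q over {True, U, False} gives a value in {True}.
In particular, with Q=U: Q \leftrightarrow \lnot \lnot Q = True.

Yes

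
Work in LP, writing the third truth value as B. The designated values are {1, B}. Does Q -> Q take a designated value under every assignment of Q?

Every assignment of Q over {1, B, 0} gives a value in {1, B}.
In particular, with Q=B: Q -> Q = B.

Yes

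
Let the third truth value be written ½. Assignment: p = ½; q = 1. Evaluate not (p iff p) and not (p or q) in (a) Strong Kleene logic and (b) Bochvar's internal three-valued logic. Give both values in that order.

0; ½

In Strong Kleene logic: p iff p = ½ iff ½ = ½
not (p iff p) = not ½ = ½
p or q = ½ or 1 = 1
not (p or q) = not 1 = 0
not (p iff p) and not (p or q) = ½ and 0 = 0
In Bochvar's internal three-valued logic: p iff p = ½ iff ½ = ½
not (p iff p) = not ½ = ½
p or q = ½ or 1 = ½
not (p or q) = not ½ = ½
not (p iff p) and not (p or q) = ½ and ½ = ½
They differ because Strong Kleene logic and Bochvar's internal three-valued logic treat ½ differently under the binary connectives.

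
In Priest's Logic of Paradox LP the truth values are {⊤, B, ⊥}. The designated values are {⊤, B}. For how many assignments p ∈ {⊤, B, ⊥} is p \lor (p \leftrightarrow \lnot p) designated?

p=⊤: ⊤ ✓
p=B: B ✓
p=⊥: ⊥ ·

2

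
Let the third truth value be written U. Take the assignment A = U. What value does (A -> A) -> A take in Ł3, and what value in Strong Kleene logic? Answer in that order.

In Ł3: A -> A = U -> U = T  [min(1, 1−½+½)]
(A -> A) -> A = T -> U = U
In Strong Kleene logic: A -> A = U -> U = U  [~U | U]
(A -> A) -> A = U -> U = U

U; U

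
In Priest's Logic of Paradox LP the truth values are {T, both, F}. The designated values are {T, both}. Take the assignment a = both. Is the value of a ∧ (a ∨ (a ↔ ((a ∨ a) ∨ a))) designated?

a ∨ a = both ∨ both = both
(a ∨ a) ∨ a = both ∨ both = both
a ↔ ((a ∨ a) ∨ a) = both ↔ both = both
a ∨ (a ↔ ((a ∨ a) ∨ a)) = both ∨ both = both
a ∧ (a ∨ (a ↔ ((a ∨ a) ∨ a))) = both ∧ both = both
both ∈ {T, both}.

Yes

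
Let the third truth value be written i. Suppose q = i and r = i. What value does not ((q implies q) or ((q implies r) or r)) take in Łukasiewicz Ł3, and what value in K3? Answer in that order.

In Łukasiewicz Ł3: q implies q = i implies i = True  [min(1, 1−½+½)]
q implies r = i implies i = True
(q implies r) or r = True or i = True
(q implies q) or ((q implies r) or r) = True or True = True
not ((q implies q) or ((q implies r) or r)) = not True = False
In K3: q implies q = i implies i = i  [not i or i]
q implies r = i implies i = i
(q implies r) or r = i or i = i
(q implies q) or ((q implies r) or r) = i or i = i
not ((q implies q) or ((q implies r) or r)) = not i = i
They differ because Łukasiewicz Ł3 and K3 treat i differently under implication.

False; i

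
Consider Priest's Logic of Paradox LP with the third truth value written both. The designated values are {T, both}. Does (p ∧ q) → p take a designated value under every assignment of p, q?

Yes

Every assignment of p, q over {T, both, F} gives a value in {T, both}.
In particular, with p=both, q=both: (p ∧ q) → p = both.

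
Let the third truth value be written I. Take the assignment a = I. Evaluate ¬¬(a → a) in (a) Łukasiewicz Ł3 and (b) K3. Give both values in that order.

⊤; I

In Łukasiewicz Ł3: a → a = I → I = ⊤  [min(1, 1−½+½)]
¬(a → a) = ¬⊤ = ⊥
¬¬(a → a) = ¬⊥ = ⊤
In K3: a → a = I → I = I
¬(a → a) = ¬I = I
¬¬(a → a) = ¬I = I
They differ because Łukasiewicz Ł3 and K3 treat I differently under implication.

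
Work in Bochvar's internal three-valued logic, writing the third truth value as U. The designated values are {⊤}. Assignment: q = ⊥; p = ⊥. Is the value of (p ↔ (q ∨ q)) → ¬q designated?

q ∨ q = ⊥ ∨ ⊥ = ⊥
p ↔ (q ∨ q) = ⊥ ↔ ⊥ = ⊤
¬q = ¬⊥ = ⊤
(p ↔ (q ∨ q)) → ¬q = ⊤ → ⊤ = ⊤
⊤ ∈ {⊤}.

Yes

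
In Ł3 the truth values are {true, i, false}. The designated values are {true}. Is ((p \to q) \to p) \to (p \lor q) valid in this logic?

Countermodel: p=i, q=false gives i, which is not designated.

No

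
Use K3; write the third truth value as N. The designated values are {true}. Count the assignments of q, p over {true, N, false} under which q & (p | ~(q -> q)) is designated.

1

Designated under: (q=true, p=true).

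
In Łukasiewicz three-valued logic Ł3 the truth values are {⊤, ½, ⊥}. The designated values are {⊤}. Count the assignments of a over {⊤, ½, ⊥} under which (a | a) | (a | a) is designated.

1

a=⊤: ⊤ ✓
a=½: ½ ·
a=⊥: ⊥ ·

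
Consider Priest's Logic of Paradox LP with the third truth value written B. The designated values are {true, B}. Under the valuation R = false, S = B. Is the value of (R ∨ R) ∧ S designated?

No

R ∨ R = false ∨ false = false
(R ∨ R) ∧ S = false ∧ B = false
false ∉ {true, B}.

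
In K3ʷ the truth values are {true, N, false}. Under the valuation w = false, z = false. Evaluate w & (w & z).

false

w & z = false & false = false
w & (w & z) = false & false = false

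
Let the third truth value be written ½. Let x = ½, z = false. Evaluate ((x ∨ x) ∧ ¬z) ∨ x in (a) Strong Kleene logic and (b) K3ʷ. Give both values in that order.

In Strong Kleene logic: x ∨ x = ½ ∨ ½ = ½
¬z = ¬false = true
(x ∨ x) ∧ ¬z = ½ ∧ true = ½
((x ∨ x) ∧ ¬z) ∨ x = ½ ∨ ½ = ½
In K3ʷ: x ∨ x = ½ ∨ ½ = ½
¬z = ¬false = true
(x ∨ x) ∧ ¬z = ½ ∧ true = ½
((x ∨ x) ∧ ¬z) ∨ x = ½ ∨ ½ = ½

½; ½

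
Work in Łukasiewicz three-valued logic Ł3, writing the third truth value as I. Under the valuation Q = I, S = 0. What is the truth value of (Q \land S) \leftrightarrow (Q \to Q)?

0

Q \land S = I \land 0 = 0
Q \to Q = I \to I = 1  [min(1, 1−½+½)]
(Q \land S) \leftrightarrow (Q \to Q) = 0 \leftrightarrow 1 = 0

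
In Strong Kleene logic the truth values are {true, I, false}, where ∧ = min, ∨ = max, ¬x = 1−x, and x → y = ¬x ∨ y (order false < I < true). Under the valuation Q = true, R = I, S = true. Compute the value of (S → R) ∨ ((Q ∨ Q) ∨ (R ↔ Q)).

true

S → R = true → I = I  [¬true ∨ I]
Q ∨ Q = true ∨ true = true
R ↔ Q = I ↔ true = I
(Q ∨ Q) ∨ (R ↔ Q) = true ∨ I = true
(S → R) ∨ ((Q ∨ Q) ∨ (R ↔ Q)) = I ∨ true = true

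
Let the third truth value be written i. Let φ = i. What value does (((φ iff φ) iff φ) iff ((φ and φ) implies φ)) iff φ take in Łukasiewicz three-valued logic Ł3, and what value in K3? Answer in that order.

T; i

In Łukasiewicz three-valued logic Ł3: φ iff φ = i iff i = T
(φ iff φ) iff φ = T iff i = i
φ and φ = i and i = i
(φ and φ) implies φ = i implies i = T
((φ iff φ) iff φ) iff ((φ and φ) implies φ) = i iff T = i
(((φ iff φ) iff φ) iff ((φ and φ) implies φ)) iff φ = i iff i = T
In K3: φ iff φ = i iff i = i
(φ iff φ) iff φ = i iff i = i
φ and φ = i and i = i
(φ and φ) implies φ = i implies i = i
((φ iff φ) iff φ) iff ((φ and φ) implies φ) = i iff i = i
(((φ iff φ) iff φ) iff ((φ and φ) implies φ)) iff φ = i iff i = i
They differ because Łukasiewicz three-valued logic Ł3 and K3 treat i differently under implication.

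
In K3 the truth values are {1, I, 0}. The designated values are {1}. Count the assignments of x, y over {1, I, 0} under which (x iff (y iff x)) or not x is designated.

Designated under: (x=1, y=1); (x=0, y=1); (x=0, y=I); (x=0, y=0).

4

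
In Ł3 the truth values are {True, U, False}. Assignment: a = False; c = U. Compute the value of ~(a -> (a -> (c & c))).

False

c & c = U & U = U
a -> (c & c) = False -> U = True  [min(1, 1−0+½)]
a -> (a -> (c & c)) = False -> True = True
~(a -> (a -> (c & c))) = ~True = False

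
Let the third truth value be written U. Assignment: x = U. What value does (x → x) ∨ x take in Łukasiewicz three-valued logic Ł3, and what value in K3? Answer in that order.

True; U

In Łukasiewicz three-valued logic Ł3: x → x = U → U = True  [min(1, 1−½+½)]
(x → x) ∨ x = True ∨ U = True
In K3: x → x = U → U = U  [¬U ∨ U]
(x → x) ∨ x = U ∨ U = U
They differ because Łukasiewicz three-valued logic Ł3 and K3 treat U differently under implication.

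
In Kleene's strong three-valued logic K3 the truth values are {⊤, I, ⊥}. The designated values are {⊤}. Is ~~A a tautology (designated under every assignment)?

No

Countermodel: A=I gives I, which is not designated.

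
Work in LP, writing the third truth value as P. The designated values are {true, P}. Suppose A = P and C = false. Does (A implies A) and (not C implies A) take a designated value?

Yes

A implies A = P implies P = P
not C = not false = true
not C implies A = true implies P = P
(A implies A) and (not C implies A) = P and P = P
P ∈ {true, P}.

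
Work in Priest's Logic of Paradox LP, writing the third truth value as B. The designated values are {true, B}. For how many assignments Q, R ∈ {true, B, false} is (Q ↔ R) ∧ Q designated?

Of the 9 assignments, 5 give a value in {true, B}.

5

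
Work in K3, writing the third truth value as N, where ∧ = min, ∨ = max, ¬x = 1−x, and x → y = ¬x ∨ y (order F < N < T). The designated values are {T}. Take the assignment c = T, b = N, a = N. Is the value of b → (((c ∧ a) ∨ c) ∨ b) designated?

Yes

c ∧ a = T ∧ N = N
(c ∧ a) ∨ c = N ∨ T = T
((c ∧ a) ∨ c) ∨ b = T ∨ N = T
b → (((c ∧ a) ∨ c) ∨ b) = N → T = T  [¬N ∨ T]
T ∈ {T}.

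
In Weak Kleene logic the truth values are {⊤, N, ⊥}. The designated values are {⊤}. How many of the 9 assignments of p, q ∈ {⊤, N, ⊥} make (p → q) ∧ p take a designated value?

1

Designated under: (p=⊤, q=⊤).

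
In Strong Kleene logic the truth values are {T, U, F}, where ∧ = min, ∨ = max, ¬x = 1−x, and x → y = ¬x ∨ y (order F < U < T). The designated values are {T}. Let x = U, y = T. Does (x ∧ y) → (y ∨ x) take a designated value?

x ∧ y = U ∧ T = U
y ∨ x = T ∨ U = T
(x ∧ y) → (y ∨ x) = U → T = T  [¬U ∨ T]
T ∈ {T}.

Yes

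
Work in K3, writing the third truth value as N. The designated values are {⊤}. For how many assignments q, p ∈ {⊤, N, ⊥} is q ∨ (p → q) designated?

5

Of the 9 assignments, 5 give a value in {⊤}.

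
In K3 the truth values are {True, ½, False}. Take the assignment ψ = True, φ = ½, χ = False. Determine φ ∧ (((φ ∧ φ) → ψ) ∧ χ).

φ ∧ φ = ½ ∧ ½ = ½
(φ ∧ φ) → ψ = ½ → True = True  [¬½ ∨ True]
((φ ∧ φ) → ψ) ∧ χ = True ∧ False = False
φ ∧ (((φ ∧ φ) → ψ) ∧ χ) = ½ ∧ False = False

False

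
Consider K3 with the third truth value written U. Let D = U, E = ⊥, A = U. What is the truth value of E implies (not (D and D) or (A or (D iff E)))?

⊤

D and D = U and U = U
not (D and D) = not U = U
D iff E = U iff ⊥ = U
A or (D iff E) = U or U = U
not (D and D) or (A or (D iff E)) = U or U = U
E implies (not (D and D) or (A or (D iff E))) = ⊥ implies U = ⊤  [not ⊥ or U]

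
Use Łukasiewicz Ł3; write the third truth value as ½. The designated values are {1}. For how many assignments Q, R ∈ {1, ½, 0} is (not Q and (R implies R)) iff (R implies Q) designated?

Designated under: (Q=½, R=1); (Q=0, R=0).

2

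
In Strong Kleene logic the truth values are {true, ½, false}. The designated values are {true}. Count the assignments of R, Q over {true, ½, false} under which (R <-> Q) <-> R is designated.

2

Designated under: (R=true, Q=true); (R=false, Q=true).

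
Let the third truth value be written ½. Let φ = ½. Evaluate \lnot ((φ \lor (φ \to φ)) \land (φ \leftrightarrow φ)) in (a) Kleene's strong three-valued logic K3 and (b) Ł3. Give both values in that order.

½; ⊥

In Kleene's strong three-valued logic K3: φ \to φ = ½ \to ½ = ½
φ \lor (φ \to φ) = ½ \lor ½ = ½
φ \leftrightarrow φ = ½ \leftrightarrow ½ = ½
(φ \lor (φ \to φ)) \land (φ \leftrightarrow φ) = ½ \land ½ = ½
\lnot ((φ \lor (φ \to φ)) \land (φ \leftrightarrow φ)) = \lnot ½ = ½
In Ł3: φ \to φ = ½ \to ½ = ⊤  [min(1, 1−½+½)]
φ \lor (φ \to φ) = ½ \lor ⊤ = ⊤
φ \leftrightarrow φ = ½ \leftrightarrow ½ = ⊤
(φ \lor (φ \to φ)) \land (φ \leftrightarrow φ) = ⊤ \land ⊤ = ⊤
\lnot ((φ \lor (φ \to φ)) \land (φ \leftrightarrow φ)) = \lnot ⊤ = ⊥
They differ because Kleene's strong three-valued logic K3 and Ł3 treat ½ differently under implication.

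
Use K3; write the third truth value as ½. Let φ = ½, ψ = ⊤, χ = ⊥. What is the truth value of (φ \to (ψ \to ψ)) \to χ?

⊥

ψ \to ψ = ⊤ \to ⊤ = ⊤
φ \to (ψ \to ψ) = ½ \to ⊤ = ⊤
(φ \to (ψ \to ψ)) \to χ = ⊤ \to ⊥ = ⊥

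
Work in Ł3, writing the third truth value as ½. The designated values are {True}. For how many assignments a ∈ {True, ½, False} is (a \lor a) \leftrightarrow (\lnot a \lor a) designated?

2

a=True: True ✓
a=½: True ✓
a=False: False ·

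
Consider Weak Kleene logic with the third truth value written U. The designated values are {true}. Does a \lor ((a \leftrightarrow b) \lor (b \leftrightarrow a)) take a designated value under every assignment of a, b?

No

Countermodel: a=true, b=U gives U, which is not designated.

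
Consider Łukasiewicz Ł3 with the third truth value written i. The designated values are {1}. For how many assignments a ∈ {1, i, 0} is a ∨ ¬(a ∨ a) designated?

2

a=1: 1 ✓
a=i: i ·
a=0: 1 ✓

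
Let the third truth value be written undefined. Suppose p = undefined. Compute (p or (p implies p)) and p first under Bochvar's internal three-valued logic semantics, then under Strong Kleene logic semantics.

undefined; undefined

In Bochvar's internal three-valued logic: p implies p = undefined implies undefined = undefined  [any arg is the third value ⇒ result is the third value]
p or (p implies p) = undefined or undefined = undefined
(p or (p implies p)) and p = undefined and undefined = undefined
In Strong Kleene logic: p implies p = undefined implies undefined = undefined
p or (p implies p) = undefined or undefined = undefined
(p or (p implies p)) and p = undefined and undefined = undefined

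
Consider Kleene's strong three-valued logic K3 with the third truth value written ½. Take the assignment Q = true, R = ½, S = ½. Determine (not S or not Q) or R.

½

not S = not ½ = ½
not Q = not true = false
not S or not Q = ½ or false = ½
(not S or not Q) or R = ½ or ½ = ½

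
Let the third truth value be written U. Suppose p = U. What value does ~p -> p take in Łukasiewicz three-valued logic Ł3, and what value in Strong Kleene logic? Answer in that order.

true; U

In Łukasiewicz three-valued logic Ł3: ~p = ~U = U
~p -> p = U -> U = true  [min(1, 1−½+½)]
In Strong Kleene logic: ~p = ~U = U
~p -> p = U -> U = U  [~U | U]
They differ because Łukasiewicz three-valued logic Ł3 and Strong Kleene logic treat U differently under implication.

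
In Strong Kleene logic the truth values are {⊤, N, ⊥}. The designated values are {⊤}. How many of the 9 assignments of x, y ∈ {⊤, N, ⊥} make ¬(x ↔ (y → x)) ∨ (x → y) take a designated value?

Of the 9 assignments, 5 give a value in {⊤}.

5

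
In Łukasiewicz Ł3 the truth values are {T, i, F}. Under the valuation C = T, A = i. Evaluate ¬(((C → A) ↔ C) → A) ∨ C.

T

C → A = T → i = i
(C → A) ↔ C = i ↔ T = i
((C → A) ↔ C) → A = i → i = T
¬(((C → A) ↔ C) → A) = ¬T = F
¬(((C → A) ↔ C) → A) ∨ C = F ∨ T = T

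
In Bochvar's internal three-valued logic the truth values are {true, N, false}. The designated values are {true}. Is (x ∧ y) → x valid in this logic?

Countermodel: x=true, y=N gives N, which is not designated.

No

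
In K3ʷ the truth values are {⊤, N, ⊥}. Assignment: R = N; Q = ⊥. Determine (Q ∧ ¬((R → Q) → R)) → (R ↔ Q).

N

R → Q = N → ⊥ = N  [any arg is the third value ⇒ result is the third value]
(R → Q) → R = N → N = N
¬((R → Q) → R) = ¬N = N
Q ∧ ¬((R → Q) → R) = ⊥ ∧ N = N
R ↔ Q = N ↔ ⊥ = N
(Q ∧ ¬((R → Q) → R)) → (R ↔ Q) = N → N = N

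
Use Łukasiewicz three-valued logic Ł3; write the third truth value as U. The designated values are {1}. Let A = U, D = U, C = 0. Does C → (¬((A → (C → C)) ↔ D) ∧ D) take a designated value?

C → C = 0 → 0 = 1
A → (C → C) = U → 1 = 1  [min(1, 1−½+1)]
(A → (C → C)) ↔ D = 1 ↔ U = U
¬((A → (C → C)) ↔ D) = ¬U = U
¬((A → (C → C)) ↔ D) ∧ D = U ∧ U = U
C → (¬((A → (C → C)) ↔ D) ∧ D) = 0 → U = 1
1 ∈ {1}.

Yes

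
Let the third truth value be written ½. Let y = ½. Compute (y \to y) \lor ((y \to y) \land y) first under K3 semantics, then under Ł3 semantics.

½; ⊤

In K3: y \to y = ½ \to ½ = ½  [\lnot ½ \lor ½]
y \to y = ½ \to ½ = ½
(y \to y) \land y = ½ \land ½ = ½
(y \to y) \lor ((y \to y) \land y) = ½ \lor ½ = ½
In Ł3: y \to y = ½ \to ½ = ⊤  [min(1, 1−½+½)]
y \to y = ½ \to ½ = ⊤
(y \to y) \land y = ⊤ \land ½ = ½
(y \to y) \lor ((y \to y) \land y) = ⊤ \lor ½ = ⊤
They differ because K3 and Ł3 treat ½ differently under implication.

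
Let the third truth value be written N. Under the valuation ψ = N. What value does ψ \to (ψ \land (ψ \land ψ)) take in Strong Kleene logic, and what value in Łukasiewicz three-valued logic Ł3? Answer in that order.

N; T

In Strong Kleene logic: ψ \land ψ = N \land N = N
ψ \land (ψ \land ψ) = N \land N = N
ψ \to (ψ \land (ψ \land ψ)) = N \to N = N
In Łukasiewicz three-valued logic Ł3: ψ \land ψ = N \land N = N
ψ \land (ψ \land ψ) = N \land N = N
ψ \to (ψ \land (ψ \land ψ)) = N \to N = T  [min(1, 1−½+½)]
They differ because Strong Kleene logic and Łukasiewicz three-valued logic Ł3 treat N differently under implication.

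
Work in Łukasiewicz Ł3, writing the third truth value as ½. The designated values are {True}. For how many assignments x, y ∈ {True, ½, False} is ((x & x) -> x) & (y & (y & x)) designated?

Designated under: (x=True, y=True).

1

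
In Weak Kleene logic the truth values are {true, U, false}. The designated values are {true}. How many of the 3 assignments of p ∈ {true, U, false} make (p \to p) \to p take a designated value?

1

p=true: true ✓
p=U: U ·
p=false: false ·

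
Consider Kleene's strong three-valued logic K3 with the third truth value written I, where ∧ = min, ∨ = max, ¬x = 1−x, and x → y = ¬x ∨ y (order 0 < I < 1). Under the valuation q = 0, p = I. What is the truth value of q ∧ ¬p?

0

¬p = ¬I = I
q ∧ ¬p = 0 ∧ I = 0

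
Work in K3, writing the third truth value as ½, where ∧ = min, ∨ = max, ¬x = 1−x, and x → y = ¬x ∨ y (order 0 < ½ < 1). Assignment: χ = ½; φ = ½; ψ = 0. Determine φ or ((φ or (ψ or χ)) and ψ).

½

ψ or χ = 0 or ½ = ½
φ or (ψ or χ) = ½ or ½ = ½
(φ or (ψ or χ)) and ψ = ½ and 0 = 0
φ or ((φ or (ψ or χ)) and ψ) = ½ or 0 = ½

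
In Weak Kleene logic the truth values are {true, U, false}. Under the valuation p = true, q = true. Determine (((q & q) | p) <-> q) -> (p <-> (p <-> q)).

true

q & q = true & true = true
(q & q) | p = true | true = true
((q & q) | p) <-> q = true <-> true = true
p <-> q = true <-> true = true
p <-> (p <-> q) = true <-> true = true
(((q & q) | p) <-> q) -> (p <-> (p <-> q)) = true -> true = true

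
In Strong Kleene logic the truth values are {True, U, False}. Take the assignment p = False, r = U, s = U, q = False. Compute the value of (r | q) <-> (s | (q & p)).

U

r | q = U | False = U
q & p = False & False = False
s | (q & p) = U | False = U
(r | q) <-> (s | (q & p)) = U <-> U = U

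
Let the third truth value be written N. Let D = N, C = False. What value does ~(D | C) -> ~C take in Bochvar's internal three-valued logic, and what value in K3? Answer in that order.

N; True

In Bochvar's internal three-valued logic: D | C = N | False = N
~(D | C) = ~N = N
~C = ~False = True
~(D | C) -> ~C = N -> True = N
In K3: D | C = N | False = N
~(D | C) = ~N = N
~C = ~False = True
~(D | C) -> ~C = N -> True = True  [~N | True]
They differ because Bochvar's internal three-valued logic and K3 treat N differently under the binary connectives.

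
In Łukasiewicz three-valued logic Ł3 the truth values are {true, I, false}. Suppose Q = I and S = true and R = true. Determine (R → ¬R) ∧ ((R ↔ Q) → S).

¬R = ¬true = false
R → ¬R = true → false = false
R ↔ Q = true ↔ I = I  [1 − |1−½|]
(R ↔ Q) → S = I → true = true
(R → ¬R) ∧ ((R ↔ Q) → S) = false ∧ true = false

false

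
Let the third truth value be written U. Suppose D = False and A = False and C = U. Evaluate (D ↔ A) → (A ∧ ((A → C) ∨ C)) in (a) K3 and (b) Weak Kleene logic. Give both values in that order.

False; U

In K3: D ↔ A = False ↔ False = True
A → C = False → U = True  [¬False ∨ U]
(A → C) ∨ C = True ∨ U = True
A ∧ ((A → C) ∨ C) = False ∧ True = False
(D ↔ A) → (A ∧ ((A → C) ∨ C)) = True → False = False
In Weak Kleene logic: D ↔ A = False ↔ False = True
A → C = False → U = U  [any arg is the third value ⇒ result is the third value]
(A → C) ∨ C = U ∨ U = U
A ∧ ((A → C) ∨ C) = False ∧ U = U
(D ↔ A) → (A ∧ ((A → C) ∨ C)) = True → U = U
They differ because K3 and Weak Kleene logic treat U differently under the binary connectives.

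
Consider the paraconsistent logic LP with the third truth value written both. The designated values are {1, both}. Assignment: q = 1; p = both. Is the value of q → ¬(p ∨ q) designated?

p ∨ q = both ∨ 1 = 1
¬(p ∨ q) = ¬1 = 0
q → ¬(p ∨ q) = 1 → 0 = 0
0 ∉ {1, both}.

No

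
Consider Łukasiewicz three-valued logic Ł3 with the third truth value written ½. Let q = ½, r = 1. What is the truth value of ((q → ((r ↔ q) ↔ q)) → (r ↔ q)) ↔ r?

½

r ↔ q = 1 ↔ ½ = ½  [1 − |1−½|]
(r ↔ q) ↔ q = ½ ↔ ½ = 1
q → ((r ↔ q) ↔ q) = ½ → 1 = 1
r ↔ q = 1 ↔ ½ = ½
(q → ((r ↔ q) ↔ q)) → (r ↔ q) = 1 → ½ = ½
((q → ((r ↔ q) ↔ q)) → (r ↔ q)) ↔ r = ½ ↔ 1 = ½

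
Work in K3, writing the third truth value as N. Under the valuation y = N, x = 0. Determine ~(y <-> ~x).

N

~x = ~0 = 1
y <-> ~x = N <-> 1 = N
~(y <-> ~x) = ~N = N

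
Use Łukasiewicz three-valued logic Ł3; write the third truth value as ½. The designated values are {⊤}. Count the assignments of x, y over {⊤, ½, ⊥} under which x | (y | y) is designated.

5

Of the 9 assignments, 5 give a value in {⊤}.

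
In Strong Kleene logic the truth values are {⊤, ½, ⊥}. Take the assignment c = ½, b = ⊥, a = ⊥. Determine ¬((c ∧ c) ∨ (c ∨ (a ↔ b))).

c ∧ c = ½ ∧ ½ = ½
a ↔ b = ⊥ ↔ ⊥ = ⊤
c ∨ (a ↔ b) = ½ ∨ ⊤ = ⊤
(c ∧ c) ∨ (c ∨ (a ↔ b)) = ½ ∨ ⊤ = ⊤
¬((c ∧ c) ∨ (c ∨ (a ↔ b))) = ¬⊤ = ⊥

⊥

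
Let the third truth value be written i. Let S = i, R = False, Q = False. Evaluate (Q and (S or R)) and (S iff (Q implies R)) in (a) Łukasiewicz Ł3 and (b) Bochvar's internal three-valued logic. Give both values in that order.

False; i

In Łukasiewicz Ł3: S or R = i or False = i
Q and (S or R) = False and i = False
Q implies R = False implies False = True
S iff (Q implies R) = i iff True = i  [1 − |½−1|]
(Q and (S or R)) and (S iff (Q implies R)) = False and i = False
In Bochvar's internal three-valued logic: S or R = i or False = i
Q and (S or R) = False and i = i
Q implies R = False implies False = True
S iff (Q implies R) = i iff True = i
(Q and (S or R)) and (S iff (Q implies R)) = i and i = i
They differ because Łukasiewicz Ł3 and Bochvar's internal three-valued logic treat i differently under the binary connectives.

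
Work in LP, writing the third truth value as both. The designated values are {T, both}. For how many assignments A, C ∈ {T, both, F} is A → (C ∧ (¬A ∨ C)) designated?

8

Of the 9 assignments, 8 give a value in {T, both}.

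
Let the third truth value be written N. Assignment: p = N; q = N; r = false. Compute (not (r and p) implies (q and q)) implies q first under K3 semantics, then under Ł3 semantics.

N; true

In K3: r and p = false and N = false
not (r and p) = not false = true
q and q = N and N = N
not (r and p) implies (q and q) = true implies N = N
(not (r and p) implies (q and q)) implies q = N implies N = N
In Ł3: r and p = false and N = false
not (r and p) = not false = true
q and q = N and N = N
not (r and p) implies (q and q) = true implies N = N  [min(1, 1−1+½)]
(not (r and p) implies (q and q)) implies q = N implies N = true
They differ because K3 and Ł3 treat N differently under implication.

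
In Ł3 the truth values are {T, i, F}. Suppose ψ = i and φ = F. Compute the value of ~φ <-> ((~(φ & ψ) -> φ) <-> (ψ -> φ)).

i

~φ = ~F = T
φ & ψ = F & i = F
~(φ & ψ) = ~F = T
~(φ & ψ) -> φ = T -> F = F
ψ -> φ = i -> F = i  [min(1, 1−½+0)]
(~(φ & ψ) -> φ) <-> (ψ -> φ) = F <-> i = i
~φ <-> ((~(φ & ψ) -> φ) <-> (ψ -> φ)) = T <-> i = i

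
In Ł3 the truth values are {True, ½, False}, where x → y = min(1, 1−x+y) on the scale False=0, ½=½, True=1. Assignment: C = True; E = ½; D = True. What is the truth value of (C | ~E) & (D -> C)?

~E = ~½ = ½
C | ~E = True | ½ = True
D -> C = True -> True = True
(C | ~E) & (D -> C) = True & True = True

True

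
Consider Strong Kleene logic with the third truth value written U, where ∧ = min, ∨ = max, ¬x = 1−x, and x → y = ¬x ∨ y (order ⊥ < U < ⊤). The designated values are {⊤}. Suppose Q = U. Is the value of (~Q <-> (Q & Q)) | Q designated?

~Q = ~U = U
Q & Q = U & U = U
~Q <-> (Q & Q) = U <-> U = U
(~Q <-> (Q & Q)) | Q = U | U = U
U ∉ {⊤}.

No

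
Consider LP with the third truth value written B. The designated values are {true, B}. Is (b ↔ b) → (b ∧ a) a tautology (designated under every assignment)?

Countermodel: b=true, a=false gives false, which is not designated.

No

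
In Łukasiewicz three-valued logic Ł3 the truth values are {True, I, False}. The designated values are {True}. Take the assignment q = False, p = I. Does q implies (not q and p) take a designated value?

not q = not False = True
not q and p = True and I = I
q implies (not q and p) = False implies I = True  [min(1, 1−0+½)]
True ∈ {True}.

Yes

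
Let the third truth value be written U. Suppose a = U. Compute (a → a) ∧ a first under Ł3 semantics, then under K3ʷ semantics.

In Ł3: a → a = U → U = 1
(a → a) ∧ a = 1 ∧ U = U
In K3ʷ: a → a = U → U = U
(a → a) ∧ a = U ∧ U = U

U; U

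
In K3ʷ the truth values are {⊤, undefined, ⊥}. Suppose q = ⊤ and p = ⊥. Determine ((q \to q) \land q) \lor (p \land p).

q \to q = ⊤ \to ⊤ = ⊤
(q \to q) \land q = ⊤ \land ⊤ = ⊤
p \land p = ⊥ \land ⊥ = ⊥
((q \to q) \land q) \lor (p \land p) = ⊤ \lor ⊥ = ⊤

⊤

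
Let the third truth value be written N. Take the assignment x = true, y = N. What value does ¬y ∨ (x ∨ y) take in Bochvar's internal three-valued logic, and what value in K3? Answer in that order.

N; true

In Bochvar's internal three-valued logic: ¬y = ¬N = N
x ∨ y = true ∨ N = N
¬y ∨ (x ∨ y) = N ∨ N = N
In K3: ¬y = ¬N = N
x ∨ y = true ∨ N = true
¬y ∨ (x ∨ y) = N ∨ true = true
They differ because Bochvar's internal three-valued logic and K3 treat N differently under the binary connectives.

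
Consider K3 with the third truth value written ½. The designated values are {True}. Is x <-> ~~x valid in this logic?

No

Countermodel: x=½ gives ½, which is not designated.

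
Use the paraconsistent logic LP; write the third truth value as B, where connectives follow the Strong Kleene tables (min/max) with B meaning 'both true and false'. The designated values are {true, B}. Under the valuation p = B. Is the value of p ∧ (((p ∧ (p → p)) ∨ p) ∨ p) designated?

p → p = B → B = B  [¬B ∨ B]
p ∧ (p → p) = B ∧ B = B
(p ∧ (p → p)) ∨ p = B ∨ B = B
((p ∧ (p → p)) ∨ p) ∨ p = B ∨ B = B
p ∧ (((p ∧ (p → p)) ∨ p) ∨ p) = B ∧ B = B
B ∈ {true, B}.

Yes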